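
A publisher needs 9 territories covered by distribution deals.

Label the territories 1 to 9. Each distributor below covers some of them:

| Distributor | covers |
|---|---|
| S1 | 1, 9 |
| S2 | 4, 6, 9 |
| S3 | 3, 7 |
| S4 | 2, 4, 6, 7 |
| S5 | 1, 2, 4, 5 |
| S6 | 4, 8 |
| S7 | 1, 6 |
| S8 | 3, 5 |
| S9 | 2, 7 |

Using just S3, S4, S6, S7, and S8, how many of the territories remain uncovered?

1

Union of S3, S4, S6, S7, S8 = {1, 2, 3, 4, 5, 6, 7, 8}.
Not covered: 9 — 1 territory.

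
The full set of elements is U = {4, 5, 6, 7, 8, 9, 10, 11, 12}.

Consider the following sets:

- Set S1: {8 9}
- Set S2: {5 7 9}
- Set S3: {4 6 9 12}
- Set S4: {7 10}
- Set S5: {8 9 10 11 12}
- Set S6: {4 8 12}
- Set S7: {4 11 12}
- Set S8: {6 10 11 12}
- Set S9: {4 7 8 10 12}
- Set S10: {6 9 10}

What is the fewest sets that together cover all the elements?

3

S2, S3, and S5 cover everything between them: the union {4, 5, 6, 7, 8, 9, 10, 11, 12} is all of U.
Only S2 contains 5, so S2 is forced; the remaining 6 elements need at least 2 more sets (each remaining set adds at most 4) — so at least 3 sets are needed, and 3 is optimal.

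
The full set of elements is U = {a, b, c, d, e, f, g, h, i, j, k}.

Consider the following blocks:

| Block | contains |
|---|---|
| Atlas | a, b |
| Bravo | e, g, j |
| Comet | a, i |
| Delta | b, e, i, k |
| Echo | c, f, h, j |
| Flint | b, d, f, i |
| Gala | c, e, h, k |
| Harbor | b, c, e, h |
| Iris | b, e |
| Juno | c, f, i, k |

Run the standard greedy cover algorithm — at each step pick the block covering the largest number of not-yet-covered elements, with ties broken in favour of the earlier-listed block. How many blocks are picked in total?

5

Greedy: pick Delta (covers 4 new) → pick Echo (covers 4 new) → pick Atlas (covers 1 new) → pick Bravo (covers 1 new) → pick Flint (covers 1 new). Total picks: 5.
(The true minimum cover uses only 4 blocks, so greedy is not optimal here.)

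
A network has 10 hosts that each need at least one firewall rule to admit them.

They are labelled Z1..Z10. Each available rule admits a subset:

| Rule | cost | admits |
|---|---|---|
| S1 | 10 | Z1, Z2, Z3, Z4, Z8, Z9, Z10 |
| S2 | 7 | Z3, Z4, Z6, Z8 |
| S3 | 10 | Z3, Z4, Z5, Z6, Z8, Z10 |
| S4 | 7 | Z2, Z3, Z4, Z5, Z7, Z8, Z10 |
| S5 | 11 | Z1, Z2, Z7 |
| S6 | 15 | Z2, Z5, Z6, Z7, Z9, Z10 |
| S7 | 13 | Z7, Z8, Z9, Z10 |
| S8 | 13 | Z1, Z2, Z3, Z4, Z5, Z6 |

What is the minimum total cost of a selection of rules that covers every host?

S1, S2, S4 together cover every host (S1 ∪ S2 ∪ S4 = {Z1, Z2, Z3, Z4, Z5, Z6, Z7, Z8, Z9, Z10}); total cost 10 + 7 + 7 = 24.
No covering selection has total cost below 24.

24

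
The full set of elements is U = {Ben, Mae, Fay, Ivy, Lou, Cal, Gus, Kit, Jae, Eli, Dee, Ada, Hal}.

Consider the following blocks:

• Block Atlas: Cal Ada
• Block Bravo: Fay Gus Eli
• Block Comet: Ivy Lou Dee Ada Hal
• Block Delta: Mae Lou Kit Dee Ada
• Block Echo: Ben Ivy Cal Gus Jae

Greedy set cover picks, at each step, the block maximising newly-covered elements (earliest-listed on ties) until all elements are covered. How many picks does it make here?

Greedy: pick Comet (covers 5 new) → pick Echo (covers 4 new) → pick Bravo (covers 2 new) → pick Delta (covers 2 new). Total picks: 4.

4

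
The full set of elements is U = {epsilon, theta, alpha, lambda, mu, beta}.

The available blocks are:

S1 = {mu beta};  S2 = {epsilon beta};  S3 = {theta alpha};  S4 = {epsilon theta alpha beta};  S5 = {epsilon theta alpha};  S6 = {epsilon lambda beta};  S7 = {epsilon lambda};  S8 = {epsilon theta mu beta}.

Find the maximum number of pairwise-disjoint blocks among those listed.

S1, S3, S7 are pairwise disjoint (S1={mu,beta}; S3={theta,alpha}; S7={epsilon,lambda}).
Every remaining block overlaps one of these, and no 4 of the listed blocks are pairwise disjoint, so 3 is the maximum.

3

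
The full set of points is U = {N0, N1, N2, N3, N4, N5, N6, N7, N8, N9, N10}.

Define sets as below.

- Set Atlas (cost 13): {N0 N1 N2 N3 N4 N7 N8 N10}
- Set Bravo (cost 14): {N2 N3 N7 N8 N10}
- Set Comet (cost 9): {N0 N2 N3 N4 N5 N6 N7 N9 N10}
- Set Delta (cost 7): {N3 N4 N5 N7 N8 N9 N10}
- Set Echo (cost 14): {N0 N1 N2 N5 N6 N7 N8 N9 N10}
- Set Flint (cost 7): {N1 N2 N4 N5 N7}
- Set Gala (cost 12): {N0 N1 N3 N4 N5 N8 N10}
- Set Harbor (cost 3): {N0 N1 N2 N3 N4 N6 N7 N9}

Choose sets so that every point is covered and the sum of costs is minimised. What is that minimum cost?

10

Delta, Harbor together cover every point (Delta ∪ Harbor = {N0, N1, N2, N3, N4, N5, N6, N7, N8, N9, N10}); total cost 7 + 3 = 10.
No covering selection has total cost below 10.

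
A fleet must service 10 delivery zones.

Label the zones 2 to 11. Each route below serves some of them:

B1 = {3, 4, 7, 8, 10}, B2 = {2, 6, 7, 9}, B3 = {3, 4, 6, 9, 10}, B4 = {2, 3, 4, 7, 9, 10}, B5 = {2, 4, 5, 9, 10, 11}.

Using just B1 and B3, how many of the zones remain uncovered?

3

Union of B1, B3 = {3, 4, 6, 7, 8, 9, 10}.
Not covered: 2, 5, 11 — 3 zones.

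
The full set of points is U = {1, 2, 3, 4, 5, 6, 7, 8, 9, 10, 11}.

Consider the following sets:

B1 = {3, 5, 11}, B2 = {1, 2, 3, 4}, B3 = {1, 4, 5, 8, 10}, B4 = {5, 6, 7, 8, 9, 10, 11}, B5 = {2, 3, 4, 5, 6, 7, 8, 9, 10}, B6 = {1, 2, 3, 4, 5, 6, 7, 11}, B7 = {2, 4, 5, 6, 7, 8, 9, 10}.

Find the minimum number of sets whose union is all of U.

Take {B4, B6}. Their union is {1, 2, 3, 4, 5, 6, 7, 8, 9, 10, 11}, which is all 11 points.
No single set has all 11 points (the largest, B5, has 9), so 2 is optimal.

2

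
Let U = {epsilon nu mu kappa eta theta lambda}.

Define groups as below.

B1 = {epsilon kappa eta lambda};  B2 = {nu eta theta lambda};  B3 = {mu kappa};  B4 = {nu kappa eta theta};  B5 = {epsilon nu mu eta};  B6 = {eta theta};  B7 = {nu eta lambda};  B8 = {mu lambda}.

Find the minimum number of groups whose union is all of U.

Take {B1, B3, B4}. Their union is {epsilon, nu, mu, kappa, eta, theta, lambda}, which is all 7 points.
No 2 of the 8 groups cover everything (all 28 combinations miss at least one point), so 3 is optimal.

3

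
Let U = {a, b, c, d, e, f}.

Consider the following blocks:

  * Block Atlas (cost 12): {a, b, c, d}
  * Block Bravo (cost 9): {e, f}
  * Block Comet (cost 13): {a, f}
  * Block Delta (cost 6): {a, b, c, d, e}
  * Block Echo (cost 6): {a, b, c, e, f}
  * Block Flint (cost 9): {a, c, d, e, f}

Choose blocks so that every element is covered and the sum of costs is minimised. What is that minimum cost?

12

Delta, Echo together cover every element (Delta ∪ Echo = {a, b, c, d, e, f}); total cost 6 + 6 = 12.
No covering selection has total cost below 12.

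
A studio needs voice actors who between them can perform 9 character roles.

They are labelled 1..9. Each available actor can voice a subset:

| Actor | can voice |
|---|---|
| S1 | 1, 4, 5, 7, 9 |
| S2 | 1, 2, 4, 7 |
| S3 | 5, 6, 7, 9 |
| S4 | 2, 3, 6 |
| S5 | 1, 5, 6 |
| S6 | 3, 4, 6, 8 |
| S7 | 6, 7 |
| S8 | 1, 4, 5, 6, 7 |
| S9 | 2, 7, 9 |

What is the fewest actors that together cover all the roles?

Take {S5, S6, S9}. Their union is {1, 2, 3, 4, 5, 6, 7, 8, 9}, which is all 9 roles.
Only S6 contains 8, so S6 is forced; the remaining 5 roles need at least 2 more actors (each remaining actor adds at most 4) — so at least 3 actors are needed, and 3 is optimal.

3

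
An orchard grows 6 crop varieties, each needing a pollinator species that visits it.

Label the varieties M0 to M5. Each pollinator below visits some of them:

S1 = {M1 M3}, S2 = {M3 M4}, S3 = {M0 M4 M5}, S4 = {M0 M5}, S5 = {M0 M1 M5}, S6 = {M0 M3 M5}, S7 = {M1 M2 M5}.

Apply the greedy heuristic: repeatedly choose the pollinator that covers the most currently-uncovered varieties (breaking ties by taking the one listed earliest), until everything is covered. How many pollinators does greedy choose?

Greedy: pick S3 (covers 3 new) → pick S1 (covers 2 new) → pick S7 (covers 1 new). Total picks: 3.

3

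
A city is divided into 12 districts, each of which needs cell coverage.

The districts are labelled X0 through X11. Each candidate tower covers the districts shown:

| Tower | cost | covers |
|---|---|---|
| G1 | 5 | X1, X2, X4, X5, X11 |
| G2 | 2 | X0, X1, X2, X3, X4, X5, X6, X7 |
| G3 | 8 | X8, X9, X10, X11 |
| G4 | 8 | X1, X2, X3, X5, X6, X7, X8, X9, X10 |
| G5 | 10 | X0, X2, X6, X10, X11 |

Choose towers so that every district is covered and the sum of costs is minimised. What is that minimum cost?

G2, G3 together cover every district (G2 ∪ G3 = {X0, X1, X2, X3, X4, X5, X6, X7, X8, X9, X10, X11}); total cost 2 + 8 = 10.
No covering selection has total cost below 10.

10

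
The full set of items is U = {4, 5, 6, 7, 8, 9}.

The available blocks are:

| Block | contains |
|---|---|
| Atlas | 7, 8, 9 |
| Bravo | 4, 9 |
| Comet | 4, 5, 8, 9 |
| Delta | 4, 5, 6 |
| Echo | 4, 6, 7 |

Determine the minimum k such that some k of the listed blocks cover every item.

Comet and Echo together: Comet ∪ Echo = {4, 5, 6, 7, 8, 9} — every item is covered.
No single block has all 6 items (the largest, Comet, has 4), so 2 is optimal.

2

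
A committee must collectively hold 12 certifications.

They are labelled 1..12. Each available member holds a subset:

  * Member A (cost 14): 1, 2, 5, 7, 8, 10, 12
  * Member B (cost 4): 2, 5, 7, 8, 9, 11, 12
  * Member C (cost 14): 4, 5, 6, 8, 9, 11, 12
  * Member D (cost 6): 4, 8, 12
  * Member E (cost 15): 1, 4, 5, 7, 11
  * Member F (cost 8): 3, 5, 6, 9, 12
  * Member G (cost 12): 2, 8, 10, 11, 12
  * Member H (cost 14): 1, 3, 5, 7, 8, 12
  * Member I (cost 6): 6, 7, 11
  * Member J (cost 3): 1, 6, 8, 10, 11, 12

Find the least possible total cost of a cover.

21

B, D, F, J together cover every certification (B ∪ D ∪ F ∪ J = {1, 2, 3, 4, 5, 6, 7, 8, 9, 10, 11, 12}); total cost 4 + 6 + 8 + 3 = 21.
No covering selection has total cost below 21.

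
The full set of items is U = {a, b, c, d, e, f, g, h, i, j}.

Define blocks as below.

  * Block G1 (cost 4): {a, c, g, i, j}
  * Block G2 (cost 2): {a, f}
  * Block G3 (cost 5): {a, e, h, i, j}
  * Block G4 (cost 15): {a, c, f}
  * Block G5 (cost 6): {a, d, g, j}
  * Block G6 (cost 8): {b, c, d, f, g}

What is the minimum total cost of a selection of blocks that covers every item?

13

G3, G6 together cover every item (G3 ∪ G6 = {a, b, c, d, e, f, g, h, i, j}); total cost 5 + 8 = 13.
The greedy pick G1, G2, G3, G6 costs 19; no covering selection beats 13.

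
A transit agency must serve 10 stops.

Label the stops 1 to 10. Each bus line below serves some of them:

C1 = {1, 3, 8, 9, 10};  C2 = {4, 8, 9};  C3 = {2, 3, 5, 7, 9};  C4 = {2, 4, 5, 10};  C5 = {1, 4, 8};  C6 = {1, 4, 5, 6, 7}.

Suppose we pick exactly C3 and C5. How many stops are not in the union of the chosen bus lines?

Union of C3, C5 = {1, 2, 3, 4, 5, 7, 8, 9}.
Not covered: 6, 10 — 2 stops.

2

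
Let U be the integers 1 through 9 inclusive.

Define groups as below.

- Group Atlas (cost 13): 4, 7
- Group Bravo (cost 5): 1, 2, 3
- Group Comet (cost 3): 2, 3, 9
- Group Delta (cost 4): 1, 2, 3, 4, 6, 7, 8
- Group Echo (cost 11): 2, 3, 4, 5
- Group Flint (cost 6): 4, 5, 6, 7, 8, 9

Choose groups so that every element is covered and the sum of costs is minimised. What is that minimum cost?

Delta, Flint together cover every element (Delta ∪ Flint = {1, 2, 3, 4, 5, 6, 7, 8, 9}); total cost 4 + 6 = 10.
The greedy pick Delta, Comet, Flint costs 13; no covering selection beats 10.

10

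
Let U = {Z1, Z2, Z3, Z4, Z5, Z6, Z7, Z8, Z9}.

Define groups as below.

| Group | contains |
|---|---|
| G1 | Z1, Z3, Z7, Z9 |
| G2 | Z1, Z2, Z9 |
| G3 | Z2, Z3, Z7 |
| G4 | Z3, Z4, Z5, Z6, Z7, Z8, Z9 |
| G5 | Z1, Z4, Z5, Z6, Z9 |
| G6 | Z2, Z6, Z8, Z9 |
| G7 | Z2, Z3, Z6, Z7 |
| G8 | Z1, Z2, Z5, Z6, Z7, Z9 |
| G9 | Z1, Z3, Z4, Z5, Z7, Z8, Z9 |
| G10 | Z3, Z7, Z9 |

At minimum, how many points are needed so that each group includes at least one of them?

2

H = {Z2, Z9} meets every group (each contains at least one member of H), and |H| = 2.
The groups G3, G5 are pairwise disjoint, so any hitting set needs a separate point for each — at least 2. Hence 2 is optimal.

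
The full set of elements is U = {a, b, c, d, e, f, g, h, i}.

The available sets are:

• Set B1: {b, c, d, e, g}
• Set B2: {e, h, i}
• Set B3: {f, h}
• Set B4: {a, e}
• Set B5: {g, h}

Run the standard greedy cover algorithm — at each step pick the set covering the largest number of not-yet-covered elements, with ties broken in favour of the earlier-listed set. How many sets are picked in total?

4

Greedy: pick B1 (covers 5 new) → pick B2 (covers 2 new) → pick B3 (covers 1 new) → pick B4 (covers 1 new). Total picks: 4.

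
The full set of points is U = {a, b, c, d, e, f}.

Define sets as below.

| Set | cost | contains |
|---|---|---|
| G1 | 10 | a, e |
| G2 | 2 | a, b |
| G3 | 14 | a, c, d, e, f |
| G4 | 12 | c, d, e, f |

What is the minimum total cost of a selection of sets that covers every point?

14

G2, G4 together cover every point (G2 ∪ G4 = {a, b, c, d, e, f}); total cost 2 + 12 = 14.
No covering selection has total cost below 14.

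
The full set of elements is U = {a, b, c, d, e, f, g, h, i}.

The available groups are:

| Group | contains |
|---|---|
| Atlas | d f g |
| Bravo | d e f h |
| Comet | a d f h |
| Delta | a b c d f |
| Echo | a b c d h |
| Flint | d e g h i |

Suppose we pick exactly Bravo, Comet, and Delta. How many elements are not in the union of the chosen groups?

2

Union of Bravo, Comet, Delta = {a, b, c, d, e, f, h}.
Not covered: g, i — 2 elements.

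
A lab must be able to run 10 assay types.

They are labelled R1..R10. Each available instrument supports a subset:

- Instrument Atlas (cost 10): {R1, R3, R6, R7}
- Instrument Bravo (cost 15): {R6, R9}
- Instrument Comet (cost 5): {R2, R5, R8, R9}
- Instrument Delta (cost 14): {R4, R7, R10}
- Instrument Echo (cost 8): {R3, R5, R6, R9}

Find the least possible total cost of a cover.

29

Atlas, Comet, Delta together cover every assay (Atlas ∪ Comet ∪ Delta = {R1, R2, R3, R4, R5, R6, R7, R8, R9, R10}); total cost 10 + 5 + 14 = 29.
No covering selection has total cost below 29.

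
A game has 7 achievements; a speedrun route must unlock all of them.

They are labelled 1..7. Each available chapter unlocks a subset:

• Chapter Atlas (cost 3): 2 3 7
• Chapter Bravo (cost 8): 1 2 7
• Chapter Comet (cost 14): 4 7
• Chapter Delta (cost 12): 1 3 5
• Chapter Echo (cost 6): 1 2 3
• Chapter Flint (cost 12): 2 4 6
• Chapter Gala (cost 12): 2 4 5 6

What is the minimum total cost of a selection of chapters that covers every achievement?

21

Atlas, Echo, Gala together cover every achievement (Atlas ∪ Echo ∪ Gala = {1, 2, 3, 4, 5, 6, 7}); total cost 3 + 6 + 12 = 21.
No covering selection has total cost below 21.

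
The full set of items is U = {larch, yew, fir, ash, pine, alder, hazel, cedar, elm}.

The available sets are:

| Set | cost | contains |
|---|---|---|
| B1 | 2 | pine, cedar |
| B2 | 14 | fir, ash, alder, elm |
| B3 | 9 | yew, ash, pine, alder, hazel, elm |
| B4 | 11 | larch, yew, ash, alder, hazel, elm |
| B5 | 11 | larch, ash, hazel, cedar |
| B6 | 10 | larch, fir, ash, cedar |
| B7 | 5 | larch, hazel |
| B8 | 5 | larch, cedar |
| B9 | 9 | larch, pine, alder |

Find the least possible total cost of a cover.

B3, B6 together cover every item (B3 ∪ B6 = {larch, yew, fir, ash, pine, alder, hazel, cedar, elm}); total cost 9 + 10 = 19.
The greedy pick B1, B3, B6 costs 21; no covering selection beats 19.

19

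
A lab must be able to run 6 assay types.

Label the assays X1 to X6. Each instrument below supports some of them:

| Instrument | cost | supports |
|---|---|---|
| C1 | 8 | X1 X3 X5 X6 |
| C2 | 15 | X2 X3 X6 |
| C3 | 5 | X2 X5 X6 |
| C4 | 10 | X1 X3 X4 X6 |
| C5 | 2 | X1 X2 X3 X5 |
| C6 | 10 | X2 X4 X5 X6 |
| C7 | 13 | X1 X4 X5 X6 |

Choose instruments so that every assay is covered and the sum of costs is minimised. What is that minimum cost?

12

C4, C5 together cover every assay (C4 ∪ C5 = {X1, X2, X3, X4, X5, X6}); total cost 10 + 2 = 12.
The greedy pick C5, C3, C4 costs 17; no covering selection beats 12.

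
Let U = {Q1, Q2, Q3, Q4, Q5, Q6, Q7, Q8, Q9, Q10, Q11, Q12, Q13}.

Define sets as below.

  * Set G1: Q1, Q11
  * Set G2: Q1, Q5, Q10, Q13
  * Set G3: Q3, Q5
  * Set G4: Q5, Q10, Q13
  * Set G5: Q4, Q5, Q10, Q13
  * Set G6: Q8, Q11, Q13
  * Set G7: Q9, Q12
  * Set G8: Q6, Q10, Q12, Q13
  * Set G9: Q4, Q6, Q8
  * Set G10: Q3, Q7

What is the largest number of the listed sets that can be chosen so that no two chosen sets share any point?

5

G1, G4, G7, G9, G10 are pairwise disjoint (G1={Q1,Q11}; G4={Q5,Q10,Q13}; G7={Q9,Q12}; G9={Q4,Q6,Q8}; G10={Q3,Q7}).
Every remaining set overlaps one of these, and no 6 of the listed sets are pairwise disjoint, so 5 is the maximum.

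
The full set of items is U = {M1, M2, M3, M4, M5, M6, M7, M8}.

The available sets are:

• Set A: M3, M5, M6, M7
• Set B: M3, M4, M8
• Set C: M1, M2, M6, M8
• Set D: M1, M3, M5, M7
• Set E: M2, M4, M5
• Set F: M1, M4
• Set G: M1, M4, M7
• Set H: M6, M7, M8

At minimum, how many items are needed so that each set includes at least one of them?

3

T = {M4, M5, M8} meets every set (each contains at least one member of T), and |T| = 3.
No choice of 2 items meets every set, so 3 is the minimum.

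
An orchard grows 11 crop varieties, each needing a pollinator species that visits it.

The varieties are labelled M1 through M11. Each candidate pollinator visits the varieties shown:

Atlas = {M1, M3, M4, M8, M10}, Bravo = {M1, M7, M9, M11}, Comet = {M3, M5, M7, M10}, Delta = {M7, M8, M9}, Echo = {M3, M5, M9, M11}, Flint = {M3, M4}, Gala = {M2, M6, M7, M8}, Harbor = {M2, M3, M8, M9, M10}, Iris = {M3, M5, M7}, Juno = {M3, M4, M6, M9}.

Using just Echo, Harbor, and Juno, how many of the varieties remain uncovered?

Union of Echo, Harbor, Juno = {M2, M3, M4, M5, M6, M8, M9, M10, M11}.
Not covered: M1, M7 — 2 varieties.

2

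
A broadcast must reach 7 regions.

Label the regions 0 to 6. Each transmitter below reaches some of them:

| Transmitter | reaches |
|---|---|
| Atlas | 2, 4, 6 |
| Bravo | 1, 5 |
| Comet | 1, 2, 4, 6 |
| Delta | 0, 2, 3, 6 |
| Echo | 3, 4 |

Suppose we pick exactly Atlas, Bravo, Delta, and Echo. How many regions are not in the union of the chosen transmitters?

0

Union of Atlas, Bravo, Delta, Echo = {0, 1, 2, 3, 4, 5, 6} — that's every region, so 0 are uncovered.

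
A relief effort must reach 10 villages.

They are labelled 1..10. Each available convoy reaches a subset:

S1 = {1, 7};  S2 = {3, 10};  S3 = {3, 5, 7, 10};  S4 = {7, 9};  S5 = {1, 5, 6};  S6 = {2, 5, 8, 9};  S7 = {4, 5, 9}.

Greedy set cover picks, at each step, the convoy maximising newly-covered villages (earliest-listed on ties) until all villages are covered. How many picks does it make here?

Greedy: pick S3 (covers 4 new) → pick S6 (covers 3 new) → pick S5 (covers 2 new) → pick S7 (covers 1 new). Total picks: 4.

4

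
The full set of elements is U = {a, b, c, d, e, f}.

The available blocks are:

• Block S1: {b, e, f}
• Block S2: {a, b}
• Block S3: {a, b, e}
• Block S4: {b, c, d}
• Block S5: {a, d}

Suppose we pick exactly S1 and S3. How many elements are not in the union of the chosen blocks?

Union of S1, S3 = {a, b, e, f}.
Not covered: c, d — 2 elements.

2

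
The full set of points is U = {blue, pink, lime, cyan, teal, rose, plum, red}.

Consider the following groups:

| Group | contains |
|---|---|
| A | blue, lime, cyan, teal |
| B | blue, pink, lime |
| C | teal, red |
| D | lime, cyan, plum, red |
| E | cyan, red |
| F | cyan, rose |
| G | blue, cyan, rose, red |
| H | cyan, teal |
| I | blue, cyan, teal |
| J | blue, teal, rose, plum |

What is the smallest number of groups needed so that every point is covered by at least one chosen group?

Take {B, E, J}. Their union is {blue, pink, lime, cyan, teal, rose, plum, red}, which is all 8 points.
Only B contains pink, so B is forced; the remaining 5 points need at least 2 more groups (each remaining group adds at most 3) — so at least 3 groups are needed, and 3 is optimal.

3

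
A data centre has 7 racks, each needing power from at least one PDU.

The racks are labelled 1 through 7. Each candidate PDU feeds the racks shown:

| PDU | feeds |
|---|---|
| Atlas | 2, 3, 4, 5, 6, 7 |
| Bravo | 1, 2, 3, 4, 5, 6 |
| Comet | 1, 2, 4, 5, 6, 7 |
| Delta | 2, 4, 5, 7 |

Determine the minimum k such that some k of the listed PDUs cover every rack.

2

Bravo and Delta together: Bravo ∪ Delta = {1, 2, 3, 4, 5, 6, 7} — every rack is covered.
No single PDU has all 7 racks (the largest, Atlas, has 6), so 2 is optimal.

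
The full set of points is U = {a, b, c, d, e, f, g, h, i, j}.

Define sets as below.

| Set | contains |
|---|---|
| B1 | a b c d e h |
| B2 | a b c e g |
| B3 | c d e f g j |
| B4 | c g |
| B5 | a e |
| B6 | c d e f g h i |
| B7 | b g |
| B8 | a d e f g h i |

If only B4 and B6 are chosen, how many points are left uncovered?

Union of B4, B6 = {c, d, e, f, g, h, i}.
Not covered: a, b, j — 3 points.

3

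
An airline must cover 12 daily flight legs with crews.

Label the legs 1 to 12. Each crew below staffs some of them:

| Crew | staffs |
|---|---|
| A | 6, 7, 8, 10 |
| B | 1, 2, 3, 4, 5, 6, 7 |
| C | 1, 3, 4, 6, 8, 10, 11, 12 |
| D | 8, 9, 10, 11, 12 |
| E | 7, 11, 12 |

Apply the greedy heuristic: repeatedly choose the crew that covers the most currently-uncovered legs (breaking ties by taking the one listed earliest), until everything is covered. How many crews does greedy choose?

Greedy: pick C (covers 8 new) → pick B (covers 3 new) → pick D (covers 1 new). Total picks: 3.
(The true minimum cover uses only 2 crews, so greedy is not optimal here.)

3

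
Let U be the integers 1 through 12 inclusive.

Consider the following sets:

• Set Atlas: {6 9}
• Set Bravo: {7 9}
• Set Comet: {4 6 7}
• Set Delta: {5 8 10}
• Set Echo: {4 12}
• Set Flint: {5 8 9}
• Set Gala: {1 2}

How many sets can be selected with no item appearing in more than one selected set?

4

Bravo, Delta, Echo, Gala are pairwise disjoint (Bravo={7,9}; Delta={5,8,10}; Echo={4,12}; Gala={1,2}).
Every remaining set overlaps one of these, and no 5 of the listed sets are pairwise disjoint, so 4 is the maximum.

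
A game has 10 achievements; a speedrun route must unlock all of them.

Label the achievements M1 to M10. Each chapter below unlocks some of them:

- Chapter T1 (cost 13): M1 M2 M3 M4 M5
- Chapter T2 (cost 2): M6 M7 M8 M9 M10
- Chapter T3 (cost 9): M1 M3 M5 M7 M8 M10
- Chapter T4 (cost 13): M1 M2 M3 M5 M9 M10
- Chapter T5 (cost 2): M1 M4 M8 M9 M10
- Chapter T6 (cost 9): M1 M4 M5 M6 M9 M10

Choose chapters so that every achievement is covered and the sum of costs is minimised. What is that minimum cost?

15

T1, T2 together cover every achievement (T1 ∪ T2 = {M1, M2, M3, M4, M5, M6, M7, M8, M9, M10}); total cost 13 + 2 = 15.
The greedy pick T2, T5, T1 costs 17; no covering selection beats 15.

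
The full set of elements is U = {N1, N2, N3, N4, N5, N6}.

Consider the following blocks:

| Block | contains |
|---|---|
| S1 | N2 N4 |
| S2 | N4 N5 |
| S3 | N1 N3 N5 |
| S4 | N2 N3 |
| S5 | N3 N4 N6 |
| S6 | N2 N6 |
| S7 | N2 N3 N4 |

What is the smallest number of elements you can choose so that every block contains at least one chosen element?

3

H = {N2, N5, N6} meets every block (each contains at least one member of H), and |H| = 3.
No choice of 2 elements meets every block, so 3 is the minimum.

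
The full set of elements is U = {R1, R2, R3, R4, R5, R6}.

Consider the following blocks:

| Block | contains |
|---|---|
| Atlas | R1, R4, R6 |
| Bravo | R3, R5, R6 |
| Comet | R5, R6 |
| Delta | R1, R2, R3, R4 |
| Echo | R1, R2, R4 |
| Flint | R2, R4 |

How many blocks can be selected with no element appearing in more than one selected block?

2

Bravo, Flint are pairwise disjoint (Bravo={R3,R5,R6}; Flint={R2,R4}).
Every remaining block overlaps one of these, and no 3 of the listed blocks are pairwise disjoint, so 2 is the maximum.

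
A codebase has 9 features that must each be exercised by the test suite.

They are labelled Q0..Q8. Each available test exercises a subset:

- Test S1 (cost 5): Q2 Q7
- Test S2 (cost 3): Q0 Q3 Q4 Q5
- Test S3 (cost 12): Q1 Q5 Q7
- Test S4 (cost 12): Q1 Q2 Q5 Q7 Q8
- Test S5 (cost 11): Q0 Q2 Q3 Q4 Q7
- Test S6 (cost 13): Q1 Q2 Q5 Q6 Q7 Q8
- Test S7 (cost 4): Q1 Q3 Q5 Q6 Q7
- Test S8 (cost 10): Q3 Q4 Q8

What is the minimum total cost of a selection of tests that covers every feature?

16

S2, S6 together cover every feature (S2 ∪ S6 = {Q0, Q1, Q2, Q3, Q4, Q5, Q6, Q7, Q8}); total cost 3 + 13 = 16.
The greedy pick S2, S7, S1, S8 costs 22; no covering selection beats 16.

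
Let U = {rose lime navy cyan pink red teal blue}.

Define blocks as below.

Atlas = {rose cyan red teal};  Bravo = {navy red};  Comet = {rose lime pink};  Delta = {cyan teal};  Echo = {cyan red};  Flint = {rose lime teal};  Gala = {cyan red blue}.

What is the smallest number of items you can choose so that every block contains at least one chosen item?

3

The 3 items {rose, cyan, red} hit every block.
The blocks Bravo, Comet, Delta are pairwise disjoint, so any hitting set needs a separate item for each — at least 3. Hence 3 is optimal.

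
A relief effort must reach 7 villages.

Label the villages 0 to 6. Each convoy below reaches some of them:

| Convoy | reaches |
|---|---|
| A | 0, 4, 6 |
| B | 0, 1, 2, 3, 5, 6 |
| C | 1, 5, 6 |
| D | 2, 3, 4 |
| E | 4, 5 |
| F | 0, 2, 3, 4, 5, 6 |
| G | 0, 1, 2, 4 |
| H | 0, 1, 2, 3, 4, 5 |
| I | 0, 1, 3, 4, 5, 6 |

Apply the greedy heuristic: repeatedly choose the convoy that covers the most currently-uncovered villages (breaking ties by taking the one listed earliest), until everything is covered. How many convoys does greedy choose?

2

Greedy: pick B (covers 6 new) → pick A (covers 1 new). Total picks: 2.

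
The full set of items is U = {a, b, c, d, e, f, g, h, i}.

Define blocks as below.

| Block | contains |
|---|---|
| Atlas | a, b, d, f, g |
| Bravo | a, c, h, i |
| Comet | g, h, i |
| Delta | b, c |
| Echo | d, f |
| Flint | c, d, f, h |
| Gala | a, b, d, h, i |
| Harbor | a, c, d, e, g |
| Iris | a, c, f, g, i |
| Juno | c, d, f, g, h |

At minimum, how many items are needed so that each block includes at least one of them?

T = {c, d, i} meets every block (each contains at least one member of T), and |T| = 3.
The blocks Comet, Delta, Echo are pairwise disjoint, so any hitting set needs a separate item for each — at least 3. Hence 3 is optimal.

3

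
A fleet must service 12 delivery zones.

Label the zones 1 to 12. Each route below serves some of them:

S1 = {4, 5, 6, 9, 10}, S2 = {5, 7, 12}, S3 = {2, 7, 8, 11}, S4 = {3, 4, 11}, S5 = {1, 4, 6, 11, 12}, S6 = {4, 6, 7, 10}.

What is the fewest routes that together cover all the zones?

S1 and S3 and S4 and S5 together: S1 ∪ S3 ∪ S4 ∪ S5 = {1, 2, 3, 4, 5, 6, 7, 8, 9, 10, 11, 12} — every zone is covered.
Only S5 contains 1, so S5 is forced; the remaining 7 zones need at least 3 more routes (each remaining route adds at most 3) — so at least 4 routes are needed, and 4 is optimal.

4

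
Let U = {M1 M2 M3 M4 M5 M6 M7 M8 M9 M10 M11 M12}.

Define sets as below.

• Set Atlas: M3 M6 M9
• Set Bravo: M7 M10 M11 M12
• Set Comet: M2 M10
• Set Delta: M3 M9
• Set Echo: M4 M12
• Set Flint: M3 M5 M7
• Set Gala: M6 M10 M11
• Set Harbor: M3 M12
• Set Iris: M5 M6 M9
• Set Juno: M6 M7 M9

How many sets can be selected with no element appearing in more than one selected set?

3

Comet, Echo, Iris are pairwise disjoint (Comet={M2,M10}; Echo={M4,M12}; Iris={M5,M6,M9}).
Every remaining set overlaps one of these, and no 4 of the listed sets are pairwise disjoint, so 3 is the maximum.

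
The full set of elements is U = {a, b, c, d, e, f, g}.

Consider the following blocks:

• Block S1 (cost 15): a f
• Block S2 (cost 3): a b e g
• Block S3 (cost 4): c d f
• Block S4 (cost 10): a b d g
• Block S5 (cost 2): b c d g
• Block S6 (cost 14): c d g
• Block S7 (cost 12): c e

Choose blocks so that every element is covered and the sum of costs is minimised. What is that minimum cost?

7

S2, S3 together cover every element (S2 ∪ S3 = {a, b, c, d, e, f, g}); total cost 3 + 4 = 7.
The greedy pick S5, S2, S3 costs 9; no covering selection beats 7.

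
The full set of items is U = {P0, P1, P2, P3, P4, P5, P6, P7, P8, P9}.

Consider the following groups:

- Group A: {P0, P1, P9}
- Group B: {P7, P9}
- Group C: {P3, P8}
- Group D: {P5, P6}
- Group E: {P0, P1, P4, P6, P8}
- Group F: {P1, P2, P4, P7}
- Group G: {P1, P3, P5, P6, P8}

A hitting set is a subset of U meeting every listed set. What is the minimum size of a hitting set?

4

H = {P6, P7, P8, P9} meets every group (each contains at least one member of H), and |H| = 4.
No choice of 3 items meets every group, so 4 is the minimum.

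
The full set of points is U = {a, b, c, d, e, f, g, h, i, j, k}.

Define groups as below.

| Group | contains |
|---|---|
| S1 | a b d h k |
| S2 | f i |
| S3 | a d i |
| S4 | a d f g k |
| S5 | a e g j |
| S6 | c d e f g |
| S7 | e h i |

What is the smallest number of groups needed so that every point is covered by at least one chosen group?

S1, S3, S5, and S6 cover everything between them: the union {a, b, c, d, e, f, g, h, i, j, k} is all of U.
No 3 of the 7 groups cover everything (all 35 combinations miss at least one point), so 4 is optimal.

4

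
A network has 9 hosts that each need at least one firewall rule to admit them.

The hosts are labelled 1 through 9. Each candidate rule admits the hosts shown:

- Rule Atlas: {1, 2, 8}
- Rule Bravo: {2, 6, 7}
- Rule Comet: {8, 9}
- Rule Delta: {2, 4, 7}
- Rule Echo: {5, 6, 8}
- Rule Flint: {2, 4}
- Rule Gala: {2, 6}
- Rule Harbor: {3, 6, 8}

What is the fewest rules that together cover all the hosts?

5

Take {Atlas, Comet, Delta, Echo, Harbor}. Their union is {1, 2, 3, 4, 5, 6, 7, 8, 9}, which is all 9 hosts.
No 4 of the 8 rules cover everything (all 70 combinations miss at least one host), so 5 is optimal.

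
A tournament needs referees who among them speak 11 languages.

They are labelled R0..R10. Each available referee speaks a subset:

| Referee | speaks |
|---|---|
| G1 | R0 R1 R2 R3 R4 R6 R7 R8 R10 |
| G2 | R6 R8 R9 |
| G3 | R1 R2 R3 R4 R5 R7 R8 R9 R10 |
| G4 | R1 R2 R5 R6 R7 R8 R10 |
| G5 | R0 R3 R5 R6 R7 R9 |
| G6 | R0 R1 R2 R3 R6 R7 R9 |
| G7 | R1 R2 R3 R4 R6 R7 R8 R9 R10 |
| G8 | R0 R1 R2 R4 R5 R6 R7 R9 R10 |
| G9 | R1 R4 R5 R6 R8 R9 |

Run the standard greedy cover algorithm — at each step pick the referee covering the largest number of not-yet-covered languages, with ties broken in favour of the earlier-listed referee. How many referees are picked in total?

Greedy: pick G1 (covers 9 new) → pick G3 (covers 2 new). Total picks: 2.

2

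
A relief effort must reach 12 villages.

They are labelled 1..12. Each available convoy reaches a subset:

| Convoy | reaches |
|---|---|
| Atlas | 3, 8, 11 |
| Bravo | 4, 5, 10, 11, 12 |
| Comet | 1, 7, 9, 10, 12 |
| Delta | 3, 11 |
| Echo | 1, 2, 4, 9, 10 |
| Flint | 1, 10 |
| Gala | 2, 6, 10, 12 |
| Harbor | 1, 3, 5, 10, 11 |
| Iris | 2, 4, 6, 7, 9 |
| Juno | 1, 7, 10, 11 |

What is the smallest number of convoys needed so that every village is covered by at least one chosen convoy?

Atlas and Gala and Harbor and Iris together: Atlas ∪ Gala ∪ Harbor ∪ Iris = {1, 2, 3, 4, 5, 6, 7, 8, 9, 10, 11, 12} — every village is covered.
No 3 of the 10 convoys cover everything (all 120 combinations miss at least one village), so 4 is optimal.

4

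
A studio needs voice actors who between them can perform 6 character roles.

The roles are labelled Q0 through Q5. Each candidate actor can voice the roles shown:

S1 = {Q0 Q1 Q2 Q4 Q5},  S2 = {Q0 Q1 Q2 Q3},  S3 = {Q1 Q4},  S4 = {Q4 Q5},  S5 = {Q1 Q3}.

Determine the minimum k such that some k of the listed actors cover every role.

2

Take {S2, S4}. Their union is {Q0, Q1, Q2, Q3, Q4, Q5}, which is all 6 roles.
No single actor has all 6 roles (the largest, S1, has 5), so 2 is optimal.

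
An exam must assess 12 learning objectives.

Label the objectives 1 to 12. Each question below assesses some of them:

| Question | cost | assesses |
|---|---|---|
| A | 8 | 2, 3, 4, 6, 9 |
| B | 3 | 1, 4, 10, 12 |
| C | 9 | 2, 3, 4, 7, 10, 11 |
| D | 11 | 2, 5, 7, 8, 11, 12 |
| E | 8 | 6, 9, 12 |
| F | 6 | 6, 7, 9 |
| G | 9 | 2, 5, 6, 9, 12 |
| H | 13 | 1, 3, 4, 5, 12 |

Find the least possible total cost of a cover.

22

A, B, D together cover every objective (A ∪ B ∪ D = {1, 2, 3, 4, 5, 6, 7, 8, 9, 10, 11, 12}); total cost 8 + 3 + 11 = 22.
No covering selection has total cost below 22.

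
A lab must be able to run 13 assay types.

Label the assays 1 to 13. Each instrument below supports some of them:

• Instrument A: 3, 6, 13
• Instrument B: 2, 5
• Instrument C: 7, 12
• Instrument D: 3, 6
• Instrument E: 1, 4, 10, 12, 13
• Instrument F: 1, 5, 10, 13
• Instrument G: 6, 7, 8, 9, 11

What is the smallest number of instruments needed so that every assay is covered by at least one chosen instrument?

4

Take {A, B, E, G}. Their union is {1, 2, 3, 4, 5, 6, 7, 8, 9, 10, 11, 12, 13}, which is all 13 assays.
Only B contains 2, so B is forced; the remaining 11 assays need at least 3 more instruments (each remaining instrument adds at most 5) — so at least 4 instruments are needed, and 4 is optimal.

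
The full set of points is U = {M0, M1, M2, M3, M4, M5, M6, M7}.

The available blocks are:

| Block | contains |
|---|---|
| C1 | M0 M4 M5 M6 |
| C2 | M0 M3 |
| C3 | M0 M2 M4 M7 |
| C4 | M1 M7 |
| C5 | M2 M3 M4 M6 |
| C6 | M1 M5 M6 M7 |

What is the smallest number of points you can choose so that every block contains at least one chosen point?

3

H = {M0, M2, M7} meets every block (each contains at least one member of H), and |H| = 3.
No choice of 2 points meets every block, so 3 is the minimum.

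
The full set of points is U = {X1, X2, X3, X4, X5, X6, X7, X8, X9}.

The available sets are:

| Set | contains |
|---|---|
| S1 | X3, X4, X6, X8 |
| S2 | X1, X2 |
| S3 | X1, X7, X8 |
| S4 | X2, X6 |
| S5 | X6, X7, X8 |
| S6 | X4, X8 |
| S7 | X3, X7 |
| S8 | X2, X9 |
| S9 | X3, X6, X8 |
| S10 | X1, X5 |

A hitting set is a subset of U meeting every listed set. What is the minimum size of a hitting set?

Take H = {X1, X2, X7, X8}. Each listed set contains at least one of these, so H is a hitting set of size 4.
The sets S6, S7, S8, S10 are pairwise disjoint, so any hitting set needs a separate point for each — at least 4. Hence 4 is optimal.

4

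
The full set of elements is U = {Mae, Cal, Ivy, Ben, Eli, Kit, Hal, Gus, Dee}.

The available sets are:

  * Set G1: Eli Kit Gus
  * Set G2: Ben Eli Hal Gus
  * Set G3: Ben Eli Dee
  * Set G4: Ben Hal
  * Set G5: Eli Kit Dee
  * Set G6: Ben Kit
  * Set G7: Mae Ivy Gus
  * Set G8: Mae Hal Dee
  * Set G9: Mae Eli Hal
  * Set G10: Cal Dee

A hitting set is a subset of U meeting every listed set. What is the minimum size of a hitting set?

4

Take H = {Ben, Hal, Gus, Dee}. Each listed set contains at least one of these, so H is a hitting set of size 4.
No choice of 3 elements meets every set, so 4 is the minimum.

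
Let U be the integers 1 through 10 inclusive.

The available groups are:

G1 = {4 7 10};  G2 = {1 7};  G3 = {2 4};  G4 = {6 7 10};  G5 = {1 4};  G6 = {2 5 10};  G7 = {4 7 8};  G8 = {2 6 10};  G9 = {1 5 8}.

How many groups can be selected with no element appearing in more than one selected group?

3

G3, G4, G9 are pairwise disjoint (G3={2,4}; G4={6,7,10}; G9={1,5,8}).
Every remaining group overlaps one of these, and no 4 of the listed groups are pairwise disjoint, so 3 is the maximum.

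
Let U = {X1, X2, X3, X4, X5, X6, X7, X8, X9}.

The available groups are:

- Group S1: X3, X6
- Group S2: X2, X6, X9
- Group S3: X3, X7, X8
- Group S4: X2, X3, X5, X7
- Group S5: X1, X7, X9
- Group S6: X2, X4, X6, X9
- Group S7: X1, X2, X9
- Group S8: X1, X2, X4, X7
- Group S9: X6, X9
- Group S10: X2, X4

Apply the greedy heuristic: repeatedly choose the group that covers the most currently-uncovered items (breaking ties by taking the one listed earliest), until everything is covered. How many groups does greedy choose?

Greedy: pick S4 (covers 4 new) → pick S6 (covers 3 new) → pick S3 (covers 1 new) → pick S5 (covers 1 new). Total picks: 4.

4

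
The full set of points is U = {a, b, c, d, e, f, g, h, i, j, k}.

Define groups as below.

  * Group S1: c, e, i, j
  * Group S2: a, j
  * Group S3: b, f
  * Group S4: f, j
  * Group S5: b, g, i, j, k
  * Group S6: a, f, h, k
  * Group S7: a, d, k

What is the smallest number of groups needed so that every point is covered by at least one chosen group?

4

S1 and S5 and S6 and S7 together: S1 ∪ S5 ∪ S6 ∪ S7 = {a, b, c, d, e, f, g, h, i, j, k} — every point is covered.
No 3 of the 7 groups cover everything (all 35 combinations miss at least one point), so 4 is optimal.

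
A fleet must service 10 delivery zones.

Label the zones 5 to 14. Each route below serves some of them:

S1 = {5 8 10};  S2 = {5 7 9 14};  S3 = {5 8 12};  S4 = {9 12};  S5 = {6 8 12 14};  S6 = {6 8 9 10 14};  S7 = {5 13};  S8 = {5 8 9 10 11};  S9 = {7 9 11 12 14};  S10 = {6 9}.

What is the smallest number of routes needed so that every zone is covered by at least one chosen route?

3

Take {S6, S7, S9}. Their union is {5, 6, 7, 8, 9, 10, 11, 12, 13, 14}, which is all 10 zones.
Only S7 contains 13, so S7 is forced; the remaining 8 zones need at least 2 more routes (each remaining route adds at most 5) — so at least 3 routes are needed, and 3 is optimal.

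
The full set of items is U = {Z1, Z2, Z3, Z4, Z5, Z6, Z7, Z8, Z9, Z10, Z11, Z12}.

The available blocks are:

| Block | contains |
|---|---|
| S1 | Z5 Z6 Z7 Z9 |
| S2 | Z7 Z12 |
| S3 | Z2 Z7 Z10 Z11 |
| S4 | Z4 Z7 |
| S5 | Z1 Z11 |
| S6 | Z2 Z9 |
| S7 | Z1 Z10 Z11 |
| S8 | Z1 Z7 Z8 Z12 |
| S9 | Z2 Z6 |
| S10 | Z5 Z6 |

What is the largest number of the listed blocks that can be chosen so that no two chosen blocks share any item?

4

S4, S5, S6, S10 are pairwise disjoint (S4={Z4,Z7}; S5={Z1,Z11}; S6={Z2,Z9}; S10={Z5,Z6}).
Every remaining block overlaps one of these, and no 5 of the listed blocks are pairwise disjoint, so 4 is the maximum.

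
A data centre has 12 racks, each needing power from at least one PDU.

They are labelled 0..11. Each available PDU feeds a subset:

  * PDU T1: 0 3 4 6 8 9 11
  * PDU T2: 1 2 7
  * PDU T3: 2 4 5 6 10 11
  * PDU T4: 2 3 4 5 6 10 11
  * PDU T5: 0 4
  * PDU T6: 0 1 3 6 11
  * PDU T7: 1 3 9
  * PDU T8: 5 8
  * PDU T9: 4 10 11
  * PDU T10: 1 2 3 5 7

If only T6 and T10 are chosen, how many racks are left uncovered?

4

Union of T6, T10 = {0, 1, 2, 3, 5, 6, 7, 11}.
Not covered: 4, 8, 9, 10 — 4 racks.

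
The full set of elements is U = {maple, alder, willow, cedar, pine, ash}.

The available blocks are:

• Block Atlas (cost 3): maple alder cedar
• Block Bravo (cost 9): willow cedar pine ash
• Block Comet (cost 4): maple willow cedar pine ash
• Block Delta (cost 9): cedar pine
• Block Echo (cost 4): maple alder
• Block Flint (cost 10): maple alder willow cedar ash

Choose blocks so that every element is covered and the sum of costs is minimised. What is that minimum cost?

7

Atlas, Comet together cover every element (Atlas ∪ Comet = {maple, alder, willow, cedar, pine, ash}); total cost 3 + 4 = 7.
No covering selection has total cost below 7.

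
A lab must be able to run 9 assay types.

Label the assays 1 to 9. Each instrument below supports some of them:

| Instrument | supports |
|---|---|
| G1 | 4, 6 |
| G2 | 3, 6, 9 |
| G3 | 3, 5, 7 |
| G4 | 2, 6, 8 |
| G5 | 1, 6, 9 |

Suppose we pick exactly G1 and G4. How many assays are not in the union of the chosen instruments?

Union of G1, G4 = {2, 4, 6, 8}.
Not covered: 1, 3, 5, 7, 9 — 5 assays.

5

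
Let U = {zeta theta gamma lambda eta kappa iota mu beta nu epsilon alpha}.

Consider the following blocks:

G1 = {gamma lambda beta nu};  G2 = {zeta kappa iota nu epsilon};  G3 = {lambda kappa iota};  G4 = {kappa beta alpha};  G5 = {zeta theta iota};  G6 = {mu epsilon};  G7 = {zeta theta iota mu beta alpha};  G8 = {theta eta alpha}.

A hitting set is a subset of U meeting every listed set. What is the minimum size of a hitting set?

4

The 4 items {eta, iota, beta, epsilon} hit every block.
No choice of 3 items meets every block, so 4 is the minimum.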